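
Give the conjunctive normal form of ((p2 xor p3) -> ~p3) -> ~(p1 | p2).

((p2 xor p3) -> ~p3) -> ~(p1 | p2)
≡ ~((p2 xor p3) -> ~p3) | ~(p1 | p2)   — eliminate ->
≡ ~(~(p2 xor p3) | ~p3) | ~(p1 | p2)   — eliminate ->
≡ ~(~((p2 | p3) & ~(p2 & p3)) | ~p3) | ~(p1 | p2)   — expand xor
≡ (~~((p2 | p3) & ~(p2 & p3)) & ~~p3) | ~(p1 | p2)   — De Morgan
≡ ((p2 | p3) & ~(p2 & p3) & ~~p3) | ~(p1 | p2)   — double negation
≡ ((p2 | p3) & (~p2 | ~p3) & ~~p3) | ~(p1 | p2)   — De Morgan
≡ ((p2 | p3) & (~p2 | ~p3) & p3) | ~(p1 | p2)   — double negation
≡ ((p2 | p3) & (~p2 | ~p3) & p3) | (~p1 & ~p2)   — De Morgan
≡ (p2 | p3 | ~p1) & (p2 | p3 | ~p2) & (~p2 | ~p3 | ~p1) & (~p2 | ~p3 | ~p2) & (p3 | ~p1) & (p3 | ~p2)   — distribute | over &
≡ (~p2 | ~p3) & (p3 | ~p1) & (p3 | ~p2)   — simplify

(~p2 | ~p3) & (p3 | ~p1) & (p3 | ~p2)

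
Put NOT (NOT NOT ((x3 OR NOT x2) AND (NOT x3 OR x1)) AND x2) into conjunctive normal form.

NOT (NOT NOT ((x3 OR NOT x2) AND (NOT x3 OR x1)) AND x2)
≡ NOT NOT NOT ((x3 OR NOT x2) AND (NOT x3 OR x1)) OR NOT x2
≡ NOT ((x3 OR NOT x2) AND (NOT x3 OR x1)) OR NOT x2
≡ NOT (x3 OR NOT x2) OR NOT (NOT x3 OR x1) OR NOT x2
≡ (NOT x3 AND NOT NOT x2) OR NOT (NOT x3 OR x1) OR NOT x2
≡ (NOT x3 AND x2) OR NOT (NOT x3 OR x1) OR NOT x2
≡ (NOT x3 AND x2) OR (NOT NOT x3 AND NOT x1) OR NOT x2
≡ (NOT x3 AND x2) OR (x3 AND NOT x1) OR NOT x2
≡ (NOT x3 OR x3 OR NOT x2) AND (NOT x3 OR NOT x1 OR NOT x2) AND (x2 OR x3 OR NOT x2) AND (x2 OR NOT x1 OR NOT x2)
≡ NOT x3 OR NOT x1 OR NOT x2

NOT x3 OR NOT x1 OR NOT x2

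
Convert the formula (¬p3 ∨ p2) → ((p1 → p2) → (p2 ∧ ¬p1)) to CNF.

(¬p3 ∨ p2) → ((p1 → p2) → (p2 ∧ ¬p1))
≡ ¬(¬p3 ∨ p2) ∨ ((p1 → p2) → (p2 ∧ ¬p1))   — eliminate →
≡ ¬(¬p3 ∨ p2) ∨ ¬(p1 → p2) ∨ (p2 ∧ ¬p1)   — eliminate →
≡ ¬(¬p3 ∨ p2) ∨ ¬(¬p1 ∨ p2) ∨ (p2 ∧ ¬p1)   — eliminate →
≡ (¬¬p3 ∧ ¬p2) ∨ ¬(¬p1 ∨ p2) ∨ (p2 ∧ ¬p1)   — De Morgan
≡ (p3 ∧ ¬p2) ∨ ¬(¬p1 ∨ p2) ∨ (p2 ∧ ¬p1)   — double negation
≡ (p3 ∧ ¬p2) ∨ (¬¬p1 ∧ ¬p2) ∨ (p2 ∧ ¬p1)   — De Morgan
≡ (p3 ∧ ¬p2) ∨ (p1 ∧ ¬p2) ∨ (p2 ∧ ¬p1)   — double negation
≡ (p3 ∨ p1 ∨ p2) ∧ (p3 ∨ p1 ∨ ¬p1) ∧ (p3 ∨ ¬p2 ∨ p2) ∧ (p3 ∨ ¬p2 ∨ ¬p1) ∧ (¬p2 ∨ p1 ∨ p2) ∧ (¬p2 ∨ p1 ∨ ¬p1) ∧ (¬p2 ∨ ¬p2 ∨ p2) ∧ (¬p2 ∨ ¬p2 ∨ ¬p1)   — distribute ∨ over ∧
≡ (p3 ∨ p1 ∨ p2) ∧ (¬p2 ∨ ¬p1)   — simplify

(p3 ∨ p1 ∨ p2) ∧ (¬p2 ∨ ¬p1)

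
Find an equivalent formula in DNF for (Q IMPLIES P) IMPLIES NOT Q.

(Q AND NOT P) OR NOT Q

(Q IMPLIES P) IMPLIES NOT Q
≡ NOT (Q IMPLIES P) OR NOT Q   (eliminate IMPLIES)
≡ NOT (NOT Q OR P) OR NOT Q   (eliminate IMPLIES)
≡ (NOT NOT Q AND NOT P) OR NOT Q   (De Morgan)
≡ (Q AND NOT P) OR NOT Q   (double negation)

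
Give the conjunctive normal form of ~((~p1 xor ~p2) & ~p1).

p1 | ~p2

~((~p1 xor ~p2) & ~p1)
⇔ ~((~p1 | ~p2) & ~(~p1 & ~p2) & ~p1)   (expand xor)
⇔ ~(~p1 | ~p2) | ~~(~p1 & ~p2) | ~~p1   (De Morgan)
⇔ (~~p1 & ~~p2) | ~~(~p1 & ~p2) | ~~p1   (De Morgan)
⇔ (p1 & ~~p2) | ~~(~p1 & ~p2) | ~~p1   (double negation)
⇔ (p1 & p2) | ~~(~p1 & ~p2) | ~~p1   (double negation)
⇔ (p1 & p2) | (~p1 & ~p2) | ~~p1   (double negation)
⇔ (p1 & p2) | (~p1 & ~p2) | p1   (double negation)
⇔ (p1 | ~p1 | p1) & (p1 | ~p2 | p1) & (p2 | ~p1 | p1) & (p2 | ~p2 | p1)   (distribute | over &)
⇔ p1 | ~p2   (simplify)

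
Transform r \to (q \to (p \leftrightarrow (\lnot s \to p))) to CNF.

r \to (q \to (p \leftrightarrow (\lnot s \to p)))
= \lnot r \lor (q \to (p \leftrightarrow (\lnot s \to p)))   — eliminate \to
= \lnot r \lor \lnot q \lor (p \leftrightarrow (\lnot s \to p))   — eliminate \to
= \lnot r \lor \lnot q \lor ((p \to (\lnot s \to p)) \land ((\lnot s \to p) \to p))   — eliminate \leftrightarrow
= \lnot r \lor \lnot q \lor ((\lnot p \lor (\lnot s \to p)) \land ((\lnot s \to p) \to p))   — eliminate \to
= \lnot r \lor \lnot q \lor ((\lnot p \lor \lnot \lnot s \lor p) \land ((\lnot s \to p) \to p))   — eliminate \to
= \lnot r \lor \lnot q \lor ((\lnot p \lor \lnot \lnot s \lor p) \land (\lnot (\lnot s \to p) \lor p))   — eliminate \to
= \lnot r \lor \lnot q \lor ((\lnot p \lor \lnot \lnot s \lor p) \land (\lnot (\lnot \lnot s \lor p) \lor p))   — eliminate \to
= \lnot r \lor \lnot q \lor ((\lnot p \lor s \lor p) \land (\lnot (\lnot \lnot s \lor p) \lor p))   — double negation
= \lnot r \lor \lnot q \lor ((\lnot p \lor s \lor p) \land ((\lnot \lnot \lnot s \land \lnot p) \lor p))   — De Morgan
= \lnot r \lor \lnot q \lor ((\lnot p \lor s \lor p) \land ((\lnot s \land \lnot p) \lor p))   — double negation
= (\lnot r \lor \lnot q \lor \lnot p \lor s \lor p) \land (\lnot r \lor \lnot q \lor \lnot s \lor p) \land (\lnot r \lor \lnot q \lor \lnot p \lor p)   — distribute \lor over \land
= \lnot r \lor \lnot q \lor \lnot s \lor p   — simplify

\lnot r \lor \lnot q \lor \lnot s \lor p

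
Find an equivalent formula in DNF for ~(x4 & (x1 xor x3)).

~x4 | (~x1 & ~x3) | (x3 & x1)

~(x4 & (x1 xor x3))
= ~(x4 & ((x1 & ~x3) | (~x1 & x3)))   — expand xor
= ~x4 | ~((x1 & ~x3) | (~x1 & x3))   — De Morgan
= ~x4 | (~(x1 & ~x3) & ~(~x1 & x3))   — De Morgan
= ~x4 | ((~x1 | ~~x3) & ~(~x1 & x3))   — De Morgan
= ~x4 | ((~x1 | x3) & ~(~x1 & x3))   — double negation
= ~x4 | ((~x1 | x3) & (~~x1 | ~x3))   — De Morgan
= ~x4 | ((~x1 | x3) & (x1 | ~x3))   — double negation
= ~x4 | (~x1 & x1) | (~x1 & ~x3) | (x3 & x1) | (x3 & ~x3)   — distribute & over |
= ~x4 | (~x1 & ~x3) | (x3 & x1)   — simplify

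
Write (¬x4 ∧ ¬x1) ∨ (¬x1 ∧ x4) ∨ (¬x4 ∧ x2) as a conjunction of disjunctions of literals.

(¬x4 ∨ ¬x1) ∧ (¬x1 ∨ x2)

(¬x4 ∧ ¬x1) ∨ (¬x1 ∧ x4) ∨ (¬x4 ∧ x2)
≡ (¬x4 ∨ ¬x1 ∨ ¬x4) ∧ (¬x4 ∨ ¬x1 ∨ x2) ∧ (¬x4 ∨ x4 ∨ ¬x4) ∧ (¬x4 ∨ x4 ∨ x2) ∧ (¬x1 ∨ ¬x1 ∨ ¬x4) ∧ (¬x1 ∨ ¬x1 ∨ x2) ∧ (¬x1 ∨ x4 ∨ ¬x4) ∧ (¬x1 ∨ x4 ∨ x2)
≡ (¬x4 ∨ ¬x1) ∧ (¬x1 ∨ x2)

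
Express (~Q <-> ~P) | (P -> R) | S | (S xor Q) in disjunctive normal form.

(Q & P) | ~P | R | S | (~S & Q)

(~Q <-> ~P) | (P -> R) | S | (S xor Q)
≡ ((~Q -> ~P) & (~P -> ~Q)) | (P -> R) | S | (S xor Q)   [eliminate <->]
≡ ((~~Q | ~P) & (~P -> ~Q)) | (P -> R) | S | (S xor Q)   [eliminate ->]
≡ ((~~Q | ~P) & (~~P | ~Q)) | (P -> R) | S | (S xor Q)   [eliminate ->]
≡ ((~~Q | ~P) & (~~P | ~Q)) | ~P | R | S | (S xor Q)   [eliminate ->]
≡ ((~~Q | ~P) & (~~P | ~Q)) | ~P | R | S | (S & ~Q) | (~S & Q)   [expand xor]
≡ ((Q | ~P) & (~~P | ~Q)) | ~P | R | S | (S & ~Q) | (~S & Q)   [double negation]
≡ ((Q | ~P) & (P | ~Q)) | ~P | R | S | (S & ~Q) | (~S & Q)   [double negation]
≡ (Q & P) | (Q & ~Q) | (~P & P) | (~P & ~Q) | ~P | R | S | (S & ~Q) | (~S & Q)   [distribute & over |]
≡ (Q & P) | ~P | R | S | (~S & Q)   [simplify]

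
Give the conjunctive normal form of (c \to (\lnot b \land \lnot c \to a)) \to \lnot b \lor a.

\lnot b \lor a

(c \to (\lnot b \land \lnot c \to a)) \to \lnot b \lor a
= \lnot (c \to (\lnot b \land \lnot c \to a)) \lor \lnot b \lor a   — eliminate \to
= \lnot (\lnot c \lor (\lnot b \land \lnot c \to a)) \lor \lnot b \lor a   — eliminate \to
= \lnot (\lnot c \lor \lnot (\lnot b \land \lnot c) \lor a) \lor \lnot b \lor a   — eliminate \to
= \lnot \lnot c \land \lnot \lnot (\lnot b \land \lnot c) \land \lnot a \lor \lnot b \lor a   — De Morgan
= c \land \lnot \lnot (\lnot b \land \lnot c) \land \lnot a \lor \lnot b \lor a   — double negation
= c \land \lnot b \land \lnot c \land \lnot a \lor \lnot b \lor a   — double negation
= (c \lor \lnot b \lor a) \land (\lnot b \lor \lnot b \lor a) \land (\lnot c \lor \lnot b \lor a) \land (\lnot a \lor \lnot b \lor a)   — distribute \lor over \land
= \lnot b \lor a   — simplify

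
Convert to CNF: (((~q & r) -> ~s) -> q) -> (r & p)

(q | ~r | ~s | p) & (~q | r) & (~q | p)

(((~q & r) -> ~s) -> q) -> (r & p)
≡ ~(((~q & r) -> ~s) -> q) | (r & p)   [eliminate ->]
≡ ~(~((~q & r) -> ~s) | q) | (r & p)   [eliminate ->]
≡ ~(~(~(~q & r) | ~s) | q) | (r & p)   [eliminate ->]
≡ (~~(~(~q & r) | ~s) & ~q) | (r & p)   [De Morgan]
≡ ((~(~q & r) | ~s) & ~q) | (r & p)   [double negation]
≡ ((~~q | ~r | ~s) & ~q) | (r & p)   [De Morgan]
≡ ((q | ~r | ~s) & ~q) | (r & p)   [double negation]
≡ (q | ~r | ~s | r) & (q | ~r | ~s | p) & (~q | r) & (~q | p)   [distribute | over &]
≡ (q | ~r | ~s | p) & (~q | r) & (~q | p)   [simplify]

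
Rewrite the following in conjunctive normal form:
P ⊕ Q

P ⊕ Q
≡ (P ∨ Q) ∧ ¬(P ∧ Q)   [expand ⊕]
≡ (P ∨ Q) ∧ (¬P ∨ ¬Q)   [De Morgan]

(P ∨ Q) ∧ (¬P ∨ ¬Q)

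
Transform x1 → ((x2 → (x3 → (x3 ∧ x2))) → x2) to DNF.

x1 → ((x2 → (x3 → (x3 ∧ x2))) → x2)
⇔ ¬x1 ∨ ((x2 → (x3 → (x3 ∧ x2))) → x2)   — eliminate →
⇔ ¬x1 ∨ ¬(x2 → (x3 → (x3 ∧ x2))) ∨ x2   — eliminate →
⇔ ¬x1 ∨ ¬(¬x2 ∨ (x3 → (x3 ∧ x2))) ∨ x2   — eliminate →
⇔ ¬x1 ∨ ¬(¬x2 ∨ ¬x3 ∨ (x3 ∧ x2)) ∨ x2   — eliminate →
⇔ ¬x1 ∨ (¬¬x2 ∧ ¬¬x3 ∧ ¬(x3 ∧ x2)) ∨ x2   — De Morgan
⇔ ¬x1 ∨ (x2 ∧ ¬¬x3 ∧ ¬(x3 ∧ x2)) ∨ x2   — double negation
⇔ ¬x1 ∨ (x2 ∧ x3 ∧ ¬(x3 ∧ x2)) ∨ x2   — double negation
⇔ ¬x1 ∨ (x2 ∧ x3 ∧ (¬x3 ∨ ¬x2)) ∨ x2   — De Morgan
⇔ ¬x1 ∨ (x2 ∧ x3 ∧ ¬x3) ∨ (x2 ∧ x3 ∧ ¬x2) ∨ x2   — distribute ∧ over ∨
⇔ ¬x1 ∨ x2   — simplify

¬x1 ∨ x2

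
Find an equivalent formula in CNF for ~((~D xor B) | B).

~((~D xor B) | B)
≡ ~(((~D | B) & ~(~D & B)) | B)   [expand xor]
≡ ~((~D | B) & ~(~D & B)) & ~B   [De Morgan]
≡ (~(~D | B) | ~~(~D & B)) & ~B   [De Morgan]
≡ ((~~D & ~B) | ~~(~D & B)) & ~B   [De Morgan]
≡ ((D & ~B) | ~~(~D & B)) & ~B   [double negation]
≡ ((D & ~B) | (~D & B)) & ~B   [double negation]
≡ (D | ~D) & (D | B) & (~B | ~D) & (~B | B) & ~B   [distribute | over &]
≡ (D | B) & ~B   [simplify]

(D | B) & ~B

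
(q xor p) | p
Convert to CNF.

(q xor p) | p
≡ ((q | p) & ~(q & p)) | p   [expand xor]
≡ ((q | p) & (~q | ~p)) | p   [De Morgan]
≡ (q | p | p) & (~q | ~p | p)   [distribute | over &]
≡ q | p   [simplify]

q | p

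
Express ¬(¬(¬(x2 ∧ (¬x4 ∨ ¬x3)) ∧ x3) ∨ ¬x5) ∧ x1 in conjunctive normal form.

(¬x2 ∨ x4) ∧ x3 ∧ x5 ∧ x1

¬(¬(¬(x2 ∧ (¬x4 ∨ ¬x3)) ∧ x3) ∨ ¬x5) ∧ x1
= ¬¬(¬(x2 ∧ (¬x4 ∨ ¬x3)) ∧ x3) ∧ ¬¬x5 ∧ x1   (De Morgan)
= ¬(x2 ∧ (¬x4 ∨ ¬x3)) ∧ x3 ∧ ¬¬x5 ∧ x1   (double negation)
= (¬x2 ∨ ¬(¬x4 ∨ ¬x3)) ∧ x3 ∧ ¬¬x5 ∧ x1   (De Morgan)
= (¬x2 ∨ ¬¬x4 ∧ ¬¬x3) ∧ x3 ∧ ¬¬x5 ∧ x1   (De Morgan)
= (¬x2 ∨ x4 ∧ ¬¬x3) ∧ x3 ∧ ¬¬x5 ∧ x1   (double negation)
= (¬x2 ∨ x4 ∧ x3) ∧ x3 ∧ ¬¬x5 ∧ x1   (double negation)
= (¬x2 ∨ x4 ∧ x3) ∧ x3 ∧ x5 ∧ x1   (double negation)
= (¬x2 ∨ x4) ∧ (¬x2 ∨ x3) ∧ x3 ∧ x5 ∧ x1   (distribute ∨ over ∧)
= (¬x2 ∨ x4) ∧ x3 ∧ x5 ∧ x1   (simplify)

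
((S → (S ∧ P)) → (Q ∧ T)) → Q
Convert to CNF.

((S → (S ∧ P)) → (Q ∧ T)) → Q
≡ ¬((S → (S ∧ P)) → (Q ∧ T)) ∨ Q   [eliminate →]
≡ ¬(¬(S → (S ∧ P)) ∨ (Q ∧ T)) ∨ Q   [eliminate →]
≡ ¬(¬(¬S ∨ (S ∧ P)) ∨ (Q ∧ T)) ∨ Q   [eliminate →]
≡ (¬¬(¬S ∨ (S ∧ P)) ∧ ¬(Q ∧ T)) ∨ Q   [De Morgan]
≡ ((¬S ∨ (S ∧ P)) ∧ ¬(Q ∧ T)) ∨ Q   [double negation]
≡ ((¬S ∨ (S ∧ P)) ∧ (¬Q ∨ ¬T)) ∨ Q   [De Morgan]
≡ (¬S ∨ S ∨ Q) ∧ (¬S ∨ P ∨ Q) ∧ (¬Q ∨ ¬T ∨ Q)   [distribute ∨ over ∧]
≡ ¬S ∨ P ∨ Q   [simplify]

¬S ∨ P ∨ Q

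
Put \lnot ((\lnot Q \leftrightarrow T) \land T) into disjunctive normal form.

\lnot ((\lnot Q \leftrightarrow T) \land T)
≡ \lnot ((\lnot Q \to T) \land (T \to \lnot Q) \land T)
≡ \lnot ((\lnot \lnot Q \lor T) \land (T \to \lnot Q) \land T)
≡ \lnot ((\lnot \lnot Q \lor T) \land (\lnot T \lor \lnot Q) \land T)
≡ \lnot (\lnot \lnot Q \lor T) \lor \lnot (\lnot T \lor \lnot Q) \lor \lnot T
≡ (\lnot \lnot \lnot Q \land \lnot T) \lor \lnot (\lnot T \lor \lnot Q) \lor \lnot T
≡ (\lnot Q \land \lnot T) \lor \lnot (\lnot T \lor \lnot Q) \lor \lnot T
≡ (\lnot Q \land \lnot T) \lor (\lnot \lnot T \land \lnot \lnot Q) \lor \lnot T
≡ (\lnot Q \land \lnot T) \lor (T \land \lnot \lnot Q) \lor \lnot T
≡ (\lnot Q \land \lnot T) \lor (T \land Q) \lor \lnot T
≡ (T \land Q) \lor \lnot T

(T \land Q) \lor \lnot T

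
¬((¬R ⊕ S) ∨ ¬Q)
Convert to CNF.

¬((¬R ⊕ S) ∨ ¬Q)
≡ ¬(((¬R ∨ S) ∧ ¬(¬R ∧ S)) ∨ ¬Q)   — expand ⊕
≡ ¬((¬R ∨ S) ∧ ¬(¬R ∧ S)) ∧ ¬¬Q   — De Morgan
≡ (¬(¬R ∨ S) ∨ ¬¬(¬R ∧ S)) ∧ ¬¬Q   — De Morgan
≡ ((¬¬R ∧ ¬S) ∨ ¬¬(¬R ∧ S)) ∧ ¬¬Q   — De Morgan
≡ ((R ∧ ¬S) ∨ ¬¬(¬R ∧ S)) ∧ ¬¬Q   — double negation
≡ ((R ∧ ¬S) ∨ (¬R ∧ S)) ∧ ¬¬Q   — double negation
≡ ((R ∧ ¬S) ∨ (¬R ∧ S)) ∧ Q   — double negation
≡ (R ∨ ¬R) ∧ (R ∨ S) ∧ (¬S ∨ ¬R) ∧ (¬S ∨ S) ∧ Q   — distribute ∨ over ∧
≡ (R ∨ S) ∧ (¬S ∨ ¬R) ∧ Q   — simplify

(R ∨ S) ∧ (¬S ∨ ¬R) ∧ Q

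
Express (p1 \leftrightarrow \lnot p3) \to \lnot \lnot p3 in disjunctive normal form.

(\lnot p3 \land \lnot p1) \lor p3

(p1 \leftrightarrow \lnot p3) \to \lnot \lnot p3
⇔ \lnot (p1 \leftrightarrow \lnot p3) \lor \lnot \lnot p3   (eliminate \to)
⇔ \lnot ((p1 \to \lnot p3) \land (\lnot p3 \to p1)) \lor \lnot \lnot p3   (eliminate \leftrightarrow)
⇔ \lnot ((\lnot p1 \lor \lnot p3) \land (\lnot p3 \to p1)) \lor \lnot \lnot p3   (eliminate \to)
⇔ \lnot ((\lnot p1 \lor \lnot p3) \land (\lnot \lnot p3 \lor p1)) \lor \lnot \lnot p3   (eliminate \to)
⇔ \lnot (\lnot p1 \lor \lnot p3) \lor \lnot (\lnot \lnot p3 \lor p1) \lor \lnot \lnot p3   (De Morgan)
⇔ (\lnot \lnot p1 \land \lnot \lnot p3) \lor \lnot (\lnot \lnot p3 \lor p1) \lor \lnot \lnot p3   (De Morgan)
⇔ (p1 \land \lnot \lnot p3) \lor \lnot (\lnot \lnot p3 \lor p1) \lor \lnot \lnot p3   (double negation)
⇔ (p1 \land p3) \lor \lnot (\lnot \lnot p3 \lor p1) \lor \lnot \lnot p3   (double negation)
⇔ (p1 \land p3) \lor (\lnot \lnot \lnot p3 \land \lnot p1) \lor \lnot \lnot p3   (De Morgan)
⇔ (p1 \land p3) \lor (\lnot p3 \land \lnot p1) \lor \lnot \lnot p3   (double negation)
⇔ (p1 \land p3) \lor (\lnot p3 \land \lnot p1) \lor p3   (double negation)
⇔ (\lnot p3 \land \lnot p1) \lor p3   (simplify)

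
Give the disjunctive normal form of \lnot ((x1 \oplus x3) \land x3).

(x3 \land x1) \lor \lnot x3

\lnot ((x1 \oplus x3) \land x3)
= \lnot (((x1 \land \lnot x3) \lor (\lnot x1 \land x3)) \land x3)   — expand \oplus
= \lnot ((x1 \land \lnot x3) \lor (\lnot x1 \land x3)) \lor \lnot x3   — De Morgan
= (\lnot (x1 \land \lnot x3) \land \lnot (\lnot x1 \land x3)) \lor \lnot x3   — De Morgan
= ((\lnot x1 \lor \lnot \lnot x3) \land \lnot (\lnot x1 \land x3)) \lor \lnot x3   — De Morgan
= ((\lnot x1 \lor x3) \land \lnot (\lnot x1 \land x3)) \lor \lnot x3   — double negation
= ((\lnot x1 \lor x3) \land (\lnot \lnot x1 \lor \lnot x3)) \lor \lnot x3   — De Morgan
= ((\lnot x1 \lor x3) \land (x1 \lor \lnot x3)) \lor \lnot x3   — double negation
= (\lnot x1 \land x1) \lor (\lnot x1 \land \lnot x3) \lor (x3 \land x1) \lor (x3 \land \lnot x3) \lor \lnot x3   — distribute \land over \lor
= (x3 \land x1) \lor \lnot x3   — simplify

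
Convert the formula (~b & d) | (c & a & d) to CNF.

(~b & d) | (c & a & d)
≡ (~b | c) & (~b | a) & (~b | d) & (d | c) & (d | a) & (d | d)   [distribute | over &]
≡ (~b | c) & (~b | a) & d   [simplify]

(~b | c) & (~b | a) & d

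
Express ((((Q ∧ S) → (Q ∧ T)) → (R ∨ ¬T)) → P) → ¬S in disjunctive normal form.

((((Q ∧ S) → (Q ∧ T)) → (R ∨ ¬T)) → P) → ¬S
≡ ¬((((Q ∧ S) → (Q ∧ T)) → (R ∨ ¬T)) → P) ∨ ¬S   — eliminate →
≡ ¬(¬(((Q ∧ S) → (Q ∧ T)) → (R ∨ ¬T)) ∨ P) ∨ ¬S   — eliminate →
≡ ¬(¬(¬((Q ∧ S) → (Q ∧ T)) ∨ R ∨ ¬T) ∨ P) ∨ ¬S   — eliminate →
≡ ¬(¬(¬(¬(Q ∧ S) ∨ (Q ∧ T)) ∨ R ∨ ¬T) ∨ P) ∨ ¬S   — eliminate →
≡ (¬¬(¬(¬(Q ∧ S) ∨ (Q ∧ T)) ∨ R ∨ ¬T) ∧ ¬P) ∨ ¬S   — De Morgan
≡ ((¬(¬(Q ∧ S) ∨ (Q ∧ T)) ∨ R ∨ ¬T) ∧ ¬P) ∨ ¬S   — double negation
≡ (((¬¬(Q ∧ S) ∧ ¬(Q ∧ T)) ∨ R ∨ ¬T) ∧ ¬P) ∨ ¬S   — De Morgan
≡ (((Q ∧ S ∧ ¬(Q ∧ T)) ∨ R ∨ ¬T) ∧ ¬P) ∨ ¬S   — double negation
≡ (((Q ∧ S ∧ (¬Q ∨ ¬T)) ∨ R ∨ ¬T) ∧ ¬P) ∨ ¬S   — De Morgan
≡ (Q ∧ S ∧ ¬Q ∧ ¬P) ∨ (Q ∧ S ∧ ¬T ∧ ¬P) ∨ (R ∧ ¬P) ∨ (¬T ∧ ¬P) ∨ ¬S   — distribute ∧ over ∨
≡ (R ∧ ¬P) ∨ (¬T ∧ ¬P) ∨ ¬S   — simplify

(R ∧ ¬P) ∨ (¬T ∧ ¬P) ∨ ¬S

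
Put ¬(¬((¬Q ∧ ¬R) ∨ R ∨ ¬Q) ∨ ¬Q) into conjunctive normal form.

(¬Q ∨ R) ∧ Q

¬(¬((¬Q ∧ ¬R) ∨ R ∨ ¬Q) ∨ ¬Q)
≡ ¬¬((¬Q ∧ ¬R) ∨ R ∨ ¬Q) ∧ ¬¬Q   [De Morgan]
≡ ((¬Q ∧ ¬R) ∨ R ∨ ¬Q) ∧ ¬¬Q   [double negation]
≡ ((¬Q ∧ ¬R) ∨ R ∨ ¬Q) ∧ Q   [double negation]
≡ (¬Q ∨ R ∨ ¬Q) ∧ (¬R ∨ R ∨ ¬Q) ∧ Q   [distribute ∨ over ∧]
≡ (¬Q ∨ R) ∧ Q   [simplify]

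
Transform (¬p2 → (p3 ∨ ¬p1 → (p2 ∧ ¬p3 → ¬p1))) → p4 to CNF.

(¬p2 → (p3 ∨ ¬p1 → (p2 ∧ ¬p3 → ¬p1))) → p4
⇔ ¬(¬p2 → (p3 ∨ ¬p1 → (p2 ∧ ¬p3 → ¬p1))) ∨ p4   (eliminate →)
⇔ ¬(¬¬p2 ∨ (p3 ∨ ¬p1 → (p2 ∧ ¬p3 → ¬p1))) ∨ p4   (eliminate →)
⇔ ¬(¬¬p2 ∨ ¬(p3 ∨ ¬p1) ∨ (p2 ∧ ¬p3 → ¬p1)) ∨ p4   (eliminate →)
⇔ ¬(¬¬p2 ∨ ¬(p3 ∨ ¬p1) ∨ ¬(p2 ∧ ¬p3) ∨ ¬p1) ∨ p4   (eliminate →)
⇔ ¬¬¬p2 ∧ ¬¬(p3 ∨ ¬p1) ∧ ¬¬(p2 ∧ ¬p3) ∧ ¬¬p1 ∨ p4   (De Morgan)
⇔ ¬p2 ∧ ¬¬(p3 ∨ ¬p1) ∧ ¬¬(p2 ∧ ¬p3) ∧ ¬¬p1 ∨ p4   (double negation)
⇔ ¬p2 ∧ (p3 ∨ ¬p1) ∧ ¬¬(p2 ∧ ¬p3) ∧ ¬¬p1 ∨ p4   (double negation)
⇔ ¬p2 ∧ (p3 ∨ ¬p1) ∧ p2 ∧ ¬p3 ∧ ¬¬p1 ∨ p4   (double negation)
⇔ ¬p2 ∧ (p3 ∨ ¬p1) ∧ p2 ∧ ¬p3 ∧ p1 ∨ p4   (double negation)
⇔ (¬p2 ∨ p4) ∧ (p3 ∨ ¬p1 ∨ p4) ∧ (p2 ∨ p4) ∧ (¬p3 ∨ p4) ∧ (p1 ∨ p4)   (distribute ∨ over ∧)

(¬p2 ∨ p4) ∧ (p3 ∨ ¬p1 ∨ p4) ∧ (p2 ∨ p4) ∧ (¬p3 ∨ p4) ∧ (p1 ∨ p4)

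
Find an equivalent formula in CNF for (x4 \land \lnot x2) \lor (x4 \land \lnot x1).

x4 \land (\lnot x2 \lor \lnot x1)

(x4 \land \lnot x2) \lor (x4 \land \lnot x1)
= (x4 \lor x4) \land (x4 \lor \lnot x1) \land (\lnot x2 \lor x4) \land (\lnot x2 \lor \lnot x1)   (distribute \lor over \land)
= x4 \land (\lnot x2 \lor \lnot x1)   (simplify)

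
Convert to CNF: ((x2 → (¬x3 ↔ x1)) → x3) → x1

((x2 → (¬x3 ↔ x1)) → x3) → x1
≡ ¬((x2 → (¬x3 ↔ x1)) → x3) ∨ x1   (eliminate →)
≡ ¬(¬(x2 → (¬x3 ↔ x1)) ∨ x3) ∨ x1   (eliminate →)
≡ ¬(¬(¬x2 ∨ (¬x3 ↔ x1)) ∨ x3) ∨ x1   (eliminate →)
≡ ¬(¬(¬x2 ∨ ((¬x3 → x1) ∧ (x1 → ¬x3))) ∨ x3) ∨ x1   (eliminate ↔)
≡ ¬(¬(¬x2 ∨ ((¬¬x3 ∨ x1) ∧ (x1 → ¬x3))) ∨ x3) ∨ x1   (eliminate →)
≡ ¬(¬(¬x2 ∨ ((¬¬x3 ∨ x1) ∧ (¬x1 ∨ ¬x3))) ∨ x3) ∨ x1   (eliminate →)
≡ (¬¬(¬x2 ∨ ((¬¬x3 ∨ x1) ∧ (¬x1 ∨ ¬x3))) ∧ ¬x3) ∨ x1   (De Morgan)
≡ ((¬x2 ∨ ((¬¬x3 ∨ x1) ∧ (¬x1 ∨ ¬x3))) ∧ ¬x3) ∨ x1   (double negation)
≡ ((¬x2 ∨ ((x3 ∨ x1) ∧ (¬x1 ∨ ¬x3))) ∧ ¬x3) ∨ x1   (double negation)
≡ (¬x2 ∨ x3 ∨ x1 ∨ x1) ∧ (¬x2 ∨ ¬x1 ∨ ¬x3 ∨ x1) ∧ (¬x3 ∨ x1)   (distribute ∨ over ∧)
≡ (¬x2 ∨ x3 ∨ x1) ∧ (¬x3 ∨ x1)   (simplify)

(¬x2 ∨ x3 ∨ x1) ∧ (¬x3 ∨ x1)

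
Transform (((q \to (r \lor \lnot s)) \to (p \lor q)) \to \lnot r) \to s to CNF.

(((q \to (r \lor \lnot s)) \to (p \lor q)) \to \lnot r) \to s
≡ \lnot (((q \to (r \lor \lnot s)) \to (p \lor q)) \to \lnot r) \lor s   (eliminate \to)
≡ \lnot (\lnot ((q \to (r \lor \lnot s)) \to (p \lor q)) \lor \lnot r) \lor s   (eliminate \to)
≡ \lnot (\lnot (\lnot (q \to (r \lor \lnot s)) \lor p \lor q) \lor \lnot r) \lor s   (eliminate \to)
≡ \lnot (\lnot (\lnot (\lnot q \lor r \lor \lnot s) \lor p \lor q) \lor \lnot r) \lor s   (eliminate \to)
≡ (\lnot \lnot (\lnot (\lnot q \lor r \lor \lnot s) \lor p \lor q) \land \lnot \lnot r) \lor s   (De Morgan)
≡ ((\lnot (\lnot q \lor r \lor \lnot s) \lor p \lor q) \land \lnot \lnot r) \lor s   (double negation)
≡ (((\lnot \lnot q \land \lnot r \land \lnot \lnot s) \lor p \lor q) \land \lnot \lnot r) \lor s   (De Morgan)
≡ (((q \land \lnot r \land \lnot \lnot s) \lor p \lor q) \land \lnot \lnot r) \lor s   (double negation)
≡ (((q \land \lnot r \land s) \lor p \lor q) \land \lnot \lnot r) \lor s   (double negation)
≡ (((q \land \lnot r \land s) \lor p \lor q) \land r) \lor s   (double negation)
≡ (q \lor p \lor q \lor s) \land (\lnot r \lor p \lor q \lor s) \land (s \lor p \lor q \lor s) \land (r \lor s)   (distribute \lor over \land)
≡ (q \lor p \lor s) \land (r \lor s)   (simplify)

(q \lor p \lor s) \land (r \lor s)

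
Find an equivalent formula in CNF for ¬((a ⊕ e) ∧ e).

¬((a ⊕ e) ∧ e)
≡ ¬((a ∨ e) ∧ ¬(a ∧ e) ∧ e)   [expand ⊕]
≡ ¬(a ∨ e) ∨ ¬¬(a ∧ e) ∨ ¬e   [De Morgan]
≡ (¬a ∧ ¬e) ∨ ¬¬(a ∧ e) ∨ ¬e   [De Morgan]
≡ (¬a ∧ ¬e) ∨ (a ∧ e) ∨ ¬e   [double negation]
≡ (¬a ∨ a ∨ ¬e) ∧ (¬a ∨ e ∨ ¬e) ∧ (¬e ∨ a ∨ ¬e) ∧ (¬e ∨ e ∨ ¬e)   [distribute ∨ over ∧]
≡ ¬e ∨ a   [simplify]

¬e ∨ a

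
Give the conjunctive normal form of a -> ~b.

~a | ~b

a -> ~b
= ~a | ~b   [eliminate ->]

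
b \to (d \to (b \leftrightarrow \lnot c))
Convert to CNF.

b \to (d \to (b \leftrightarrow \lnot c))
= \lnot b \lor (d \to (b \leftrightarrow \lnot c))   — eliminate \to
= \lnot b \lor \lnot d \lor (b \leftrightarrow \lnot c)   — eliminate \to
= \lnot b \lor \lnot d \lor ((b \to \lnot c) \land (\lnot c \to b))   — eliminate \leftrightarrow
= \lnot b \lor \lnot d \lor ((\lnot b \lor \lnot c) \land (\lnot c \to b))   — eliminate \to
= \lnot b \lor \lnot d \lor ((\lnot b \lor \lnot c) \land (\lnot \lnot c \lor b))   — eliminate \to
= \lnot b \lor \lnot d \lor ((\lnot b \lor \lnot c) \land (c \lor b))   — double negation
= (\lnot b \lor \lnot d \lor \lnot b \lor \lnot c) \land (\lnot b \lor \lnot d \lor c \lor b)   — distribute \lor over \land
= \lnot b \lor \lnot d \lor \lnot c   — simplify

\lnot b \lor \lnot d \lor \lnot c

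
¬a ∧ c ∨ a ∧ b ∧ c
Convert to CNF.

(¬a ∨ b) ∧ c

¬a ∧ c ∨ a ∧ b ∧ c
⇔ (¬a ∨ a) ∧ (¬a ∨ b) ∧ (¬a ∨ c) ∧ (c ∨ a) ∧ (c ∨ b) ∧ (c ∨ c)   [distribute ∨ over ∧]
⇔ (¬a ∨ b) ∧ c   [simplify]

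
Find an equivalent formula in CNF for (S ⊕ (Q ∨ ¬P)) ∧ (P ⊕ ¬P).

(S ∨ Q ∨ ¬P) ∧ (¬S ∨ ¬Q) ∧ (¬S ∨ P)

(S ⊕ (Q ∨ ¬P)) ∧ (P ⊕ ¬P)
≡ (S ∨ Q ∨ ¬P) ∧ ¬(S ∧ (Q ∨ ¬P)) ∧ (P ⊕ ¬P)   [expand ⊕]
≡ (S ∨ Q ∨ ¬P) ∧ ¬(S ∧ (Q ∨ ¬P)) ∧ (P ∨ ¬P) ∧ ¬(P ∧ ¬P)   [expand ⊕]
≡ (S ∨ Q ∨ ¬P) ∧ (¬S ∨ ¬(Q ∨ ¬P)) ∧ (P ∨ ¬P) ∧ ¬(P ∧ ¬P)   [De Morgan]
≡ (S ∨ Q ∨ ¬P) ∧ (¬S ∨ (¬Q ∧ ¬¬P)) ∧ (P ∨ ¬P) ∧ ¬(P ∧ ¬P)   [De Morgan]
≡ (S ∨ Q ∨ ¬P) ∧ (¬S ∨ (¬Q ∧ P)) ∧ (P ∨ ¬P) ∧ ¬(P ∧ ¬P)   [double negation]
≡ (S ∨ Q ∨ ¬P) ∧ (¬S ∨ (¬Q ∧ P)) ∧ (P ∨ ¬P) ∧ (¬P ∨ ¬¬P)   [De Morgan]
≡ (S ∨ Q ∨ ¬P) ∧ (¬S ∨ (¬Q ∧ P)) ∧ (P ∨ ¬P) ∧ (¬P ∨ P)   [double negation]
≡ (S ∨ Q ∨ ¬P) ∧ (¬S ∨ ¬Q) ∧ (¬S ∨ P) ∧ (P ∨ ¬P) ∧ (¬P ∨ P)   [distribute ∨ over ∧]
≡ (S ∨ Q ∨ ¬P) ∧ (¬S ∨ ¬Q) ∧ (¬S ∨ P)   [simplify]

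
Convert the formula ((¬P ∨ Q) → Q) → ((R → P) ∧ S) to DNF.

(¬P ∧ ¬Q) ∨ (¬R ∧ S) ∨ (P ∧ S)

((¬P ∨ Q) → Q) → ((R → P) ∧ S)
= ¬((¬P ∨ Q) → Q) ∨ ((R → P) ∧ S)   (eliminate →)
= ¬(¬(¬P ∨ Q) ∨ Q) ∨ ((R → P) ∧ S)   (eliminate →)
= ¬(¬(¬P ∨ Q) ∨ Q) ∨ ((¬R ∨ P) ∧ S)   (eliminate →)
= (¬¬(¬P ∨ Q) ∧ ¬Q) ∨ ((¬R ∨ P) ∧ S)   (De Morgan)
= ((¬P ∨ Q) ∧ ¬Q) ∨ ((¬R ∨ P) ∧ S)   (double negation)
= (¬P ∧ ¬Q) ∨ (Q ∧ ¬Q) ∨ (¬R ∧ S) ∨ (P ∧ S)   (distribute ∧ over ∨)
= (¬P ∧ ¬Q) ∨ (¬R ∧ S) ∨ (P ∧ S)   (simplify)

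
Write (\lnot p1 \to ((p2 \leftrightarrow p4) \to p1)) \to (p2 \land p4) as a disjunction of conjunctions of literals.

(\lnot p1 \to ((p2 \leftrightarrow p4) \to p1)) \to (p2 \land p4)
≡ \lnot (\lnot p1 \to ((p2 \leftrightarrow p4) \to p1)) \lor (p2 \land p4)   [eliminate \to]
≡ \lnot (\lnot \lnot p1 \lor ((p2 \leftrightarrow p4) \to p1)) \lor (p2 \land p4)   [eliminate \to]
≡ \lnot (\lnot \lnot p1 \lor \lnot (p2 \leftrightarrow p4) \lor p1) \lor (p2 \land p4)   [eliminate \to]
≡ \lnot (\lnot \lnot p1 \lor \lnot ((p2 \to p4) \land (p4 \to p2)) \lor p1) \lor (p2 \land p4)   [eliminate \leftrightarrow]
≡ \lnot (\lnot \lnot p1 \lor \lnot ((\lnot p2 \lor p4) \land (p4 \to p2)) \lor p1) \lor (p2 \land p4)   [eliminate \to]
≡ \lnot (\lnot \lnot p1 \lor \lnot ((\lnot p2 \lor p4) \land (\lnot p4 \lor p2)) \lor p1) \lor (p2 \land p4)   [eliminate \to]
≡ (\lnot \lnot \lnot p1 \land \lnot \lnot ((\lnot p2 \lor p4) \land (\lnot p4 \lor p2)) \land \lnot p1) \lor (p2 \land p4)   [De Morgan]
≡ (\lnot p1 \land \lnot \lnot ((\lnot p2 \lor p4) \land (\lnot p4 \lor p2)) \land \lnot p1) \lor (p2 \land p4)   [double negation]
≡ (\lnot p1 \land (\lnot p2 \lor p4) \land (\lnot p4 \lor p2) \land \lnot p1) \lor (p2 \land p4)   [double negation]
≡ (\lnot p1 \land \lnot p2 \land \lnot p4 \land \lnot p1) \lor (\lnot p1 \land \lnot p2 \land p2 \land \lnot p1) \lor (\lnot p1 \land p4 \land \lnot p4 \land \lnot p1) \lor (\lnot p1 \land p4 \land p2 \land \lnot p1) \lor (p2 \land p4)   [distribute \land over \lor]
≡ (\lnot p1 \land \lnot p2 \land \lnot p4) \lor (p2 \land p4)   [simplify]

(\lnot p1 \land \lnot p2 \land \lnot p4) \lor (p2 \land p4)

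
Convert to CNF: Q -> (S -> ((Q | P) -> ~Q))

~Q | ~S

Q -> (S -> ((Q | P) -> ~Q))
⇔ ~Q | (S -> ((Q | P) -> ~Q))   [eliminate ->]
⇔ ~Q | ~S | ((Q | P) -> ~Q)   [eliminate ->]
⇔ ~Q | ~S | ~(Q | P) | ~Q   [eliminate ->]
⇔ ~Q | ~S | (~Q & ~P) | ~Q   [De Morgan]
⇔ (~Q | ~S | ~Q | ~Q) & (~Q | ~S | ~P | ~Q)   [distribute | over &]
⇔ ~Q | ~S   [simplify]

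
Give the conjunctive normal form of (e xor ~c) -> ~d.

(~e | ~c | ~d) & (c | e | ~d)

(e xor ~c) -> ~d
≡ ~(e xor ~c) | ~d   — eliminate ->
≡ ~((e | ~c) & ~(e & ~c)) | ~d   — expand xor
≡ ~(e | ~c) | ~~(e & ~c) | ~d   — De Morgan
≡ (~e & ~~c) | ~~(e & ~c) | ~d   — De Morgan
≡ (~e & c) | ~~(e & ~c) | ~d   — double negation
≡ (~e & c) | (e & ~c) | ~d   — double negation
≡ (~e | e | ~d) & (~e | ~c | ~d) & (c | e | ~d) & (c | ~c | ~d)   — distribute | over &
≡ (~e | ~c | ~d) & (c | e | ~d)   — simplify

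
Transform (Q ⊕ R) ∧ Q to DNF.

(Q ⊕ R) ∧ Q
= ((Q ∧ ¬R) ∨ (¬Q ∧ R)) ∧ Q   — expand ⊕
= (Q ∧ ¬R ∧ Q) ∨ (¬Q ∧ R ∧ Q)   — distribute ∧ over ∨
= Q ∧ ¬R   — simplify

Q ∧ ¬R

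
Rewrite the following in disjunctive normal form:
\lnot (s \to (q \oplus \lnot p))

(s \land \lnot q \land p) \lor (s \land \lnot p \land q)

\lnot (s \to (q \oplus \lnot p))
≡ \lnot (\lnot s \lor (q \oplus \lnot p))   [eliminate \to]
≡ \lnot (\lnot s \lor (q \land \lnot \lnot p) \lor (\lnot q \land \lnot p))   [expand \oplus]
≡ \lnot \lnot s \land \lnot (q \land \lnot \lnot p) \land \lnot (\lnot q \land \lnot p)   [De Morgan]
≡ s \land \lnot (q \land \lnot \lnot p) \land \lnot (\lnot q \land \lnot p)   [double negation]
≡ s \land (\lnot q \lor \lnot \lnot \lnot p) \land \lnot (\lnot q \land \lnot p)   [De Morgan]
≡ s \land (\lnot q \lor \lnot p) \land \lnot (\lnot q \land \lnot p)   [double negation]
≡ s \land (\lnot q \lor \lnot p) \land (\lnot \lnot q \lor \lnot \lnot p)   [De Morgan]
≡ s \land (\lnot q \lor \lnot p) \land (q \lor \lnot \lnot p)   [double negation]
≡ s \land (\lnot q \lor \lnot p) \land (q \lor p)   [double negation]
≡ (s \land \lnot q \land q) \lor (s \land \lnot q \land p) \lor (s \land \lnot p \land q) \lor (s \land \lnot p \land p)   [distribute \land over \lor]
≡ (s \land \lnot q \land p) \lor (s \land \lnot p \land q)   [simplify]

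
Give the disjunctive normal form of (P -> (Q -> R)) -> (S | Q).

(P -> (Q -> R)) -> (S | Q)
≡ ~(P -> (Q -> R)) | S | Q   [eliminate ->]
≡ ~(~P | (Q -> R)) | S | Q   [eliminate ->]
≡ ~(~P | ~Q | R) | S | Q   [eliminate ->]
≡ (~~P & ~~Q & ~R) | S | Q   [De Morgan]
≡ (P & ~~Q & ~R) | S | Q   [double negation]
≡ (P & Q & ~R) | S | Q   [double negation]
≡ S | Q   [simplify]

S | Q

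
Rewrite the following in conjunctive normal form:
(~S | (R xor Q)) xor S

(~S | (R xor Q)) xor S
≡ (~S | (R xor Q) | S) & ~((~S | (R xor Q)) & S)   (expand xor)
≡ (~S | ((R | Q) & ~(R & Q)) | S) & ~((~S | (R xor Q)) & S)   (expand xor)
≡ (~S | ((R | Q) & ~(R & Q)) | S) & ~((~S | ((R | Q) & ~(R & Q))) & S)   (expand xor)
≡ (~S | ((R | Q) & (~R | ~Q)) | S) & ~((~S | ((R | Q) & ~(R & Q))) & S)   (De Morgan)
≡ (~S | ((R | Q) & (~R | ~Q)) | S) & (~(~S | ((R | Q) & ~(R & Q))) | ~S)   (De Morgan)
≡ (~S | ((R | Q) & (~R | ~Q)) | S) & ((~~S & ~((R | Q) & ~(R & Q))) | ~S)   (De Morgan)
≡ (~S | ((R | Q) & (~R | ~Q)) | S) & ((S & ~((R | Q) & ~(R & Q))) | ~S)   (double negation)
≡ (~S | ((R | Q) & (~R | ~Q)) | S) & ((S & (~(R | Q) | ~~(R & Q))) | ~S)   (De Morgan)
≡ (~S | ((R | Q) & (~R | ~Q)) | S) & ((S & ((~R & ~Q) | ~~(R & Q))) | ~S)   (De Morgan)
≡ (~S | ((R | Q) & (~R | ~Q)) | S) & ((S & ((~R & ~Q) | (R & Q))) | ~S)   (double negation)
≡ (~S | R | Q | S) & (~S | ~R | ~Q | S) & (S | ~S) & (~R | R | ~S) & (~R | Q | ~S) & (~Q | R | ~S) & (~Q | Q | ~S)   (distribute | over &)
≡ (~R | Q | ~S) & (~Q | R | ~S)   (simplify)

(~R | Q | ~S) & (~Q | R | ~S)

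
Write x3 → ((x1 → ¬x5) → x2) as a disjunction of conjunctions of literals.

x3 → ((x1 → ¬x5) → x2)
⇔ ¬x3 ∨ ((x1 → ¬x5) → x2)   [eliminate →]
⇔ ¬x3 ∨ ¬(x1 → ¬x5) ∨ x2   [eliminate →]
⇔ ¬x3 ∨ ¬(¬x1 ∨ ¬x5) ∨ x2   [eliminate →]
⇔ ¬x3 ∨ (¬¬x1 ∧ ¬¬x5) ∨ x2   [De Morgan]
⇔ ¬x3 ∨ (x1 ∧ ¬¬x5) ∨ x2   [double negation]
⇔ ¬x3 ∨ (x1 ∧ x5) ∨ x2   [double negation]

¬x3 ∨ (x1 ∧ x5) ∨ x2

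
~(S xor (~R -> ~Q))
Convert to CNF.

(~S | R | ~Q) & (~R | S) & (Q | S)

~(S xor (~R -> ~Q))
= ~((S | (~R -> ~Q)) & ~(S & (~R -> ~Q)))   [expand xor]
= ~((S | ~~R | ~Q) & ~(S & (~R -> ~Q)))   [eliminate ->]
= ~((S | ~~R | ~Q) & ~(S & (~~R | ~Q)))   [eliminate ->]
= ~(S | ~~R | ~Q) | ~~(S & (~~R | ~Q))   [De Morgan]
= (~S & ~~~R & ~~Q) | ~~(S & (~~R | ~Q))   [De Morgan]
= (~S & ~R & ~~Q) | ~~(S & (~~R | ~Q))   [double negation]
= (~S & ~R & Q) | ~~(S & (~~R | ~Q))   [double negation]
= (~S & ~R & Q) | (S & (~~R | ~Q))   [double negation]
= (~S & ~R & Q) | (S & (R | ~Q))   [double negation]
= (~S | S) & (~S | R | ~Q) & (~R | S) & (~R | R | ~Q) & (Q | S) & (Q | R | ~Q)   [distribute | over &]
= (~S | R | ~Q) & (~R | S) & (Q | S)   [simplify]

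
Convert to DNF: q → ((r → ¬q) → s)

q → ((r → ¬q) → s)
⇔ ¬q ∨ ((r → ¬q) → s)   — eliminate →
⇔ ¬q ∨ ¬(r → ¬q) ∨ s   — eliminate →
⇔ ¬q ∨ ¬(¬r ∨ ¬q) ∨ s   — eliminate →
⇔ ¬q ∨ (¬¬r ∧ ¬¬q) ∨ s   — De Morgan
⇔ ¬q ∨ (r ∧ ¬¬q) ∨ s   — double negation
⇔ ¬q ∨ (r ∧ q) ∨ s   — double negation

¬q ∨ (r ∧ q) ∨ s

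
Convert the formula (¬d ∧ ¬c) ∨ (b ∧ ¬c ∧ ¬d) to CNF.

¬d ∧ ¬c

(¬d ∧ ¬c) ∨ (b ∧ ¬c ∧ ¬d)
⇔ (¬d ∨ b) ∧ (¬d ∨ ¬c) ∧ (¬d ∨ ¬d) ∧ (¬c ∨ b) ∧ (¬c ∨ ¬c) ∧ (¬c ∨ ¬d)   (distribute ∨ over ∧)
⇔ ¬d ∧ ¬c   (simplify)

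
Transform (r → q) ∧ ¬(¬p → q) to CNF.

(¬r ∨ q) ∧ ¬p ∧ ¬q

(r → q) ∧ ¬(¬p → q)
≡ (¬r ∨ q) ∧ ¬(¬p → q)
≡ (¬r ∨ q) ∧ ¬(¬¬p ∨ q)
≡ (¬r ∨ q) ∧ ¬¬¬p ∧ ¬q
≡ (¬r ∨ q) ∧ ¬p ∧ ¬q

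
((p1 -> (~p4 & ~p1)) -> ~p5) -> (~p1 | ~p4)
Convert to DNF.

((p1 -> (~p4 & ~p1)) -> ~p5) -> (~p1 | ~p4)
≡ ~((p1 -> (~p4 & ~p1)) -> ~p5) | ~p1 | ~p4   — eliminate ->
≡ ~(~(p1 -> (~p4 & ~p1)) | ~p5) | ~p1 | ~p4   — eliminate ->
≡ ~(~(~p1 | (~p4 & ~p1)) | ~p5) | ~p1 | ~p4   — eliminate ->
≡ (~~(~p1 | (~p4 & ~p1)) & ~~p5) | ~p1 | ~p4   — De Morgan
≡ ((~p1 | (~p4 & ~p1)) & ~~p5) | ~p1 | ~p4   — double negation
≡ ((~p1 | (~p4 & ~p1)) & p5) | ~p1 | ~p4   — double negation
≡ (~p1 & p5) | (~p4 & ~p1 & p5) | ~p1 | ~p4   — distribute & over |
≡ ~p1 | ~p4   — simplify

~p1 | ~p4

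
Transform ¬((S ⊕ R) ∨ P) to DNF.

(¬S ∧ ¬R ∧ ¬P) ∨ (R ∧ S ∧ ¬P)

¬((S ⊕ R) ∨ P)
⇔ ¬((S ∧ ¬R) ∨ (¬S ∧ R) ∨ P)   [expand ⊕]
⇔ ¬(S ∧ ¬R) ∧ ¬(¬S ∧ R) ∧ ¬P   [De Morgan]
⇔ (¬S ∨ ¬¬R) ∧ ¬(¬S ∧ R) ∧ ¬P   [De Morgan]
⇔ (¬S ∨ R) ∧ ¬(¬S ∧ R) ∧ ¬P   [double negation]
⇔ (¬S ∨ R) ∧ (¬¬S ∨ ¬R) ∧ ¬P   [De Morgan]
⇔ (¬S ∨ R) ∧ (S ∨ ¬R) ∧ ¬P   [double negation]
⇔ (¬S ∧ S ∧ ¬P) ∨ (¬S ∧ ¬R ∧ ¬P) ∨ (R ∧ S ∧ ¬P) ∨ (R ∧ ¬R ∧ ¬P)   [distribute ∧ over ∨]
⇔ (¬S ∧ ¬R ∧ ¬P) ∨ (R ∧ S ∧ ¬P)   [simplify]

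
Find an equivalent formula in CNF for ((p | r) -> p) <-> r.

((p | r) -> p) <-> r
≡ (((p | r) -> p) -> r) & (r -> ((p | r) -> p))   (eliminate <->)
≡ (~((p | r) -> p) | r) & (r -> ((p | r) -> p))   (eliminate ->)
≡ (~(~(p | r) | p) | r) & (r -> ((p | r) -> p))   (eliminate ->)
≡ (~(~(p | r) | p) | r) & (~r | ((p | r) -> p))   (eliminate ->)
≡ (~(~(p | r) | p) | r) & (~r | ~(p | r) | p)   (eliminate ->)
≡ ((~~(p | r) & ~p) | r) & (~r | ~(p | r) | p)   (De Morgan)
≡ (((p | r) & ~p) | r) & (~r | ~(p | r) | p)   (double negation)
≡ (((p | r) & ~p) | r) & (~r | (~p & ~r) | p)   (De Morgan)
≡ (p | r | r) & (~p | r) & (~r | ~p | p) & (~r | ~r | p)   (distribute | over &)
≡ (p | r) & (~p | r) & (~r | p)   (simplify)

(p | r) & (~p | r) & (~r | p)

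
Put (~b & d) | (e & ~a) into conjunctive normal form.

(~b | e) & (~b | ~a) & (d | e) & (d | ~a)

(~b & d) | (e & ~a)
= (~b | e) & (~b | ~a) & (d | e) & (d | ~a)   [distribute | over &]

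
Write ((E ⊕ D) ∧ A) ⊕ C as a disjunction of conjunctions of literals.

((E ⊕ D) ∧ A) ⊕ C
≡ ((E ⊕ D) ∧ A ∧ ¬C) ∨ (¬((E ⊕ D) ∧ A) ∧ C)   [expand ⊕]
≡ (((E ∧ ¬D) ∨ (¬E ∧ D)) ∧ A ∧ ¬C) ∨ (¬((E ⊕ D) ∧ A) ∧ C)   [expand ⊕]
≡ (((E ∧ ¬D) ∨ (¬E ∧ D)) ∧ A ∧ ¬C) ∨ (¬(((E ∧ ¬D) ∨ (¬E ∧ D)) ∧ A) ∧ C)   [expand ⊕]
≡ (((E ∧ ¬D) ∨ (¬E ∧ D)) ∧ A ∧ ¬C) ∨ ((¬((E ∧ ¬D) ∨ (¬E ∧ D)) ∨ ¬A) ∧ C)   [De Morgan]
≡ (((E ∧ ¬D) ∨ (¬E ∧ D)) ∧ A ∧ ¬C) ∨ (((¬(E ∧ ¬D) ∧ ¬(¬E ∧ D)) ∨ ¬A) ∧ C)   [De Morgan]
≡ (((E ∧ ¬D) ∨ (¬E ∧ D)) ∧ A ∧ ¬C) ∨ ((((¬E ∨ ¬¬D) ∧ ¬(¬E ∧ D)) ∨ ¬A) ∧ C)   [De Morgan]
≡ (((E ∧ ¬D) ∨ (¬E ∧ D)) ∧ A ∧ ¬C) ∨ ((((¬E ∨ D) ∧ ¬(¬E ∧ D)) ∨ ¬A) ∧ C)   [double negation]
≡ (((E ∧ ¬D) ∨ (¬E ∧ D)) ∧ A ∧ ¬C) ∨ ((((¬E ∨ D) ∧ (¬¬E ∨ ¬D)) ∨ ¬A) ∧ C)   [De Morgan]
≡ (((E ∧ ¬D) ∨ (¬E ∧ D)) ∧ A ∧ ¬C) ∨ ((((¬E ∨ D) ∧ (E ∨ ¬D)) ∨ ¬A) ∧ C)   [double negation]
≡ (E ∧ ¬D ∧ A ∧ ¬C) ∨ (¬E ∧ D ∧ A ∧ ¬C) ∨ (¬E ∧ E ∧ C) ∨ (¬E ∧ ¬D ∧ C) ∨ (D ∧ E ∧ C) ∨ (D ∧ ¬D ∧ C) ∨ (¬A ∧ C)   [distribute ∧ over ∨]
≡ (E ∧ ¬D ∧ A ∧ ¬C) ∨ (¬E ∧ D ∧ A ∧ ¬C) ∨ (¬E ∧ ¬D ∧ C) ∨ (D ∧ E ∧ C) ∨ (¬A ∧ C)   [simplify]

(E ∧ ¬D ∧ A ∧ ¬C) ∨ (¬E ∧ D ∧ A ∧ ¬C) ∨ (¬E ∧ ¬D ∧ C) ∨ (D ∧ E ∧ C) ∨ (¬A ∧ C)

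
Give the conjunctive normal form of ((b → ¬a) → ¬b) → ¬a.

(¬b ∨ ¬a) ∧ (b ∨ ¬a)

((b → ¬a) → ¬b) → ¬a
≡ ¬((b → ¬a) → ¬b) ∨ ¬a   [eliminate →]
≡ ¬(¬(b → ¬a) ∨ ¬b) ∨ ¬a   [eliminate →]
≡ ¬(¬(¬b ∨ ¬a) ∨ ¬b) ∨ ¬a   [eliminate →]
≡ (¬¬(¬b ∨ ¬a) ∧ ¬¬b) ∨ ¬a   [De Morgan]
≡ ((¬b ∨ ¬a) ∧ ¬¬b) ∨ ¬a   [double negation]
≡ ((¬b ∨ ¬a) ∧ b) ∨ ¬a   [double negation]
≡ (¬b ∨ ¬a ∨ ¬a) ∧ (b ∨ ¬a)   [distribute ∨ over ∧]
≡ (¬b ∨ ¬a) ∧ (b ∨ ¬a)   [simplify]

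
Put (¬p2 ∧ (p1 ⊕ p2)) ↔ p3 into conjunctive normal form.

(p2 ∨ ¬p1 ∨ p3) ∧ (¬p3 ∨ ¬p2) ∧ (¬p3 ∨ p1 ∨ p2)

(¬p2 ∧ (p1 ⊕ p2)) ↔ p3
≡ ((¬p2 ∧ (p1 ⊕ p2)) → p3) ∧ (p3 → (¬p2 ∧ (p1 ⊕ p2)))   [eliminate ↔]
≡ (¬(¬p2 ∧ (p1 ⊕ p2)) ∨ p3) ∧ (p3 → (¬p2 ∧ (p1 ⊕ p2)))   [eliminate →]
≡ (¬(¬p2 ∧ (p1 ∨ p2) ∧ ¬(p1 ∧ p2)) ∨ p3) ∧ (p3 → (¬p2 ∧ (p1 ⊕ p2)))   [expand ⊕]
≡ (¬(¬p2 ∧ (p1 ∨ p2) ∧ ¬(p1 ∧ p2)) ∨ p3) ∧ (¬p3 ∨ (¬p2 ∧ (p1 ⊕ p2)))   [eliminate →]
≡ (¬(¬p2 ∧ (p1 ∨ p2) ∧ ¬(p1 ∧ p2)) ∨ p3) ∧ (¬p3 ∨ (¬p2 ∧ (p1 ∨ p2) ∧ ¬(p1 ∧ p2)))   [expand ⊕]
≡ (¬¬p2 ∨ ¬(p1 ∨ p2) ∨ ¬¬(p1 ∧ p2) ∨ p3) ∧ (¬p3 ∨ (¬p2 ∧ (p1 ∨ p2) ∧ ¬(p1 ∧ p2)))   [De Morgan]
≡ (p2 ∨ ¬(p1 ∨ p2) ∨ ¬¬(p1 ∧ p2) ∨ p3) ∧ (¬p3 ∨ (¬p2 ∧ (p1 ∨ p2) ∧ ¬(p1 ∧ p2)))   [double negation]
≡ (p2 ∨ (¬p1 ∧ ¬p2) ∨ ¬¬(p1 ∧ p2) ∨ p3) ∧ (¬p3 ∨ (¬p2 ∧ (p1 ∨ p2) ∧ ¬(p1 ∧ p2)))   [De Morgan]
≡ (p2 ∨ (¬p1 ∧ ¬p2) ∨ (p1 ∧ p2) ∨ p3) ∧ (¬p3 ∨ (¬p2 ∧ (p1 ∨ p2) ∧ ¬(p1 ∧ p2)))   [double negation]
≡ (p2 ∨ (¬p1 ∧ ¬p2) ∨ (p1 ∧ p2) ∨ p3) ∧ (¬p3 ∨ (¬p2 ∧ (p1 ∨ p2) ∧ (¬p1 ∨ ¬p2)))   [De Morgan]
≡ (p2 ∨ ¬p1 ∨ p1 ∨ p3) ∧ (p2 ∨ ¬p1 ∨ p2 ∨ p3) ∧ (p2 ∨ ¬p2 ∨ p1 ∨ p3) ∧ (p2 ∨ ¬p2 ∨ p2 ∨ p3) ∧ (¬p3 ∨ ¬p2) ∧ (¬p3 ∨ p1 ∨ p2) ∧ (¬p3 ∨ ¬p1 ∨ ¬p2)   [distribute ∨ over ∧]
≡ (p2 ∨ ¬p1 ∨ p3) ∧ (¬p3 ∨ ¬p2) ∧ (¬p3 ∨ p1 ∨ p2)   [simplify]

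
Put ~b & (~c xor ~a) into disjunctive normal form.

(~b & ~c & a) | (~b & c & ~a)

~b & (~c xor ~a)
⇔ ~b & ((~c & ~~a) | (~~c & ~a))   [expand xor]
⇔ ~b & ((~c & a) | (~~c & ~a))   [double negation]
⇔ ~b & ((~c & a) | (c & ~a))   [double negation]
⇔ (~b & ~c & a) | (~b & c & ~a)   [distribute & over |]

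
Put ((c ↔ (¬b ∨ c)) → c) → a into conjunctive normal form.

(b ∨ c ∨ a) ∧ (¬c ∨ a)

((c ↔ (¬b ∨ c)) → c) → a
= ¬((c ↔ (¬b ∨ c)) → c) ∨ a   [eliminate →]
= ¬(¬(c ↔ (¬b ∨ c)) ∨ c) ∨ a   [eliminate →]
= ¬(¬((c → (¬b ∨ c)) ∧ ((¬b ∨ c) → c)) ∨ c) ∨ a   [eliminate ↔]
= ¬(¬((¬c ∨ ¬b ∨ c) ∧ ((¬b ∨ c) → c)) ∨ c) ∨ a   [eliminate →]
= ¬(¬((¬c ∨ ¬b ∨ c) ∧ (¬(¬b ∨ c) ∨ c)) ∨ c) ∨ a   [eliminate →]
= (¬¬((¬c ∨ ¬b ∨ c) ∧ (¬(¬b ∨ c) ∨ c)) ∧ ¬c) ∨ a   [De Morgan]
= ((¬c ∨ ¬b ∨ c) ∧ (¬(¬b ∨ c) ∨ c) ∧ ¬c) ∨ a   [double negation]
= ((¬c ∨ ¬b ∨ c) ∧ ((¬¬b ∧ ¬c) ∨ c) ∧ ¬c) ∨ a   [De Morgan]
= ((¬c ∨ ¬b ∨ c) ∧ ((b ∧ ¬c) ∨ c) ∧ ¬c) ∨ a   [double negation]
= (¬c ∨ ¬b ∨ c ∨ a) ∧ (b ∨ c ∨ a) ∧ (¬c ∨ c ∨ a) ∧ (¬c ∨ a)   [distribute ∨ over ∧]
= (b ∨ c ∨ a) ∧ (¬c ∨ a)   [simplify]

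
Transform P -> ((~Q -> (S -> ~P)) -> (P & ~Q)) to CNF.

~P | ~Q

P -> ((~Q -> (S -> ~P)) -> (P & ~Q))
≡ ~P | ((~Q -> (S -> ~P)) -> (P & ~Q))   (eliminate ->)
≡ ~P | ~(~Q -> (S -> ~P)) | (P & ~Q)   (eliminate ->)
≡ ~P | ~(~~Q | (S -> ~P)) | (P & ~Q)   (eliminate ->)
≡ ~P | ~(~~Q | ~S | ~P) | (P & ~Q)   (eliminate ->)
≡ ~P | (~~~Q & ~~S & ~~P) | (P & ~Q)   (De Morgan)
≡ ~P | (~Q & ~~S & ~~P) | (P & ~Q)   (double negation)
≡ ~P | (~Q & S & ~~P) | (P & ~Q)   (double negation)
≡ ~P | (~Q & S & P) | (P & ~Q)   (double negation)
≡ (~P | ~Q | P) & (~P | ~Q | ~Q) & (~P | S | P) & (~P | S | ~Q) & (~P | P | P) & (~P | P | ~Q)   (distribute | over &)
≡ ~P | ~Q   (simplify)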